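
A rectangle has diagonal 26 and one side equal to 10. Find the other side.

The diagonal of a rectangle forms a right triangle with the two sides.
Rearranging the Pythagorean theorem: missing side = sqrt(d^2 - known^2).
= sqrt(676 - 100) = sqrt(576) = 24.

24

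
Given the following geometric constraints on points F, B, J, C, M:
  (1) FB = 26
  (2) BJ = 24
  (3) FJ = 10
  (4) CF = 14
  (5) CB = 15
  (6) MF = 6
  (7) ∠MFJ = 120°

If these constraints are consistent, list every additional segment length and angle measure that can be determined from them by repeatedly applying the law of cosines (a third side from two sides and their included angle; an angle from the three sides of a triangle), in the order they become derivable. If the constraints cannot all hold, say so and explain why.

The constraints are consistent. Derivable facts, in order:
After 1 step:
- JM = 14
- ∠BCF = 127.38°
- ∠BFC = 27.29°
- ∠BFJ = 67.38°
- ∠BJF = 90°
- ∠CBF = 25.33°
- ∠FBJ = 22.62°
After 2 steps:
- ∠FJM = 21.79°
- ∠FMJ = 38.21°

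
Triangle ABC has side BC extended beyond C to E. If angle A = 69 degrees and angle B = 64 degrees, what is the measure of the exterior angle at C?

By the exterior angle theorem, an exterior angle of a triangle equals the sum of the two remote interior angles.
Exterior angle = angle A + angle B
Exterior angle = 69 + 64 = 133 degrees

133 degrees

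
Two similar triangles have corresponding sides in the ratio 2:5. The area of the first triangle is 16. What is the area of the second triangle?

Area ratio = (2/5)^2 = 4/25. Area of the second triangle = 16 * 25/4 = 100.

100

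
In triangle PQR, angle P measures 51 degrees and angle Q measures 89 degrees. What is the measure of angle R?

angle R = 180 - 51 - 89 = 40 degrees.

40 degrees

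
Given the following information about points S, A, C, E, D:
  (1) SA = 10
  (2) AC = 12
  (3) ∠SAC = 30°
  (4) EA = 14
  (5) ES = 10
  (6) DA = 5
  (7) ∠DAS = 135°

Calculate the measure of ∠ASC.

Step 1: By the law of cosines on triangle SAC: SC² = 10² + 12² − 2·10·12·cos(30°) = 36.15, so SC ≈ 6.01.
Step 2: By the inverse law of cosines on triangle ASC: cos(∠ASC) = (10² + 6.01² − 12²) / (2·10·6.01) = -7.85/120.26 = -0.0652, so ∠ASC = 93.74°.

Therefore, the measure of angle ∠ASC = 93.74°.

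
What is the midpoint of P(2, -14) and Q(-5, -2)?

The midpoint is the average of the coordinates:
x: (2 + -5)/2 = -3/2
y: (-14 + -2)/2 = -8
Midpoint = (-3/2, -8)

(-3/2, -8)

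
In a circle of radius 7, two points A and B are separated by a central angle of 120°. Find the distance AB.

Chord length = 2r sin(θ/2)
= 2 × 7 × sin(120°/2)
= 2 × 7 × sin(60°)
= 7*sqrt(3)

7*sqrt(3)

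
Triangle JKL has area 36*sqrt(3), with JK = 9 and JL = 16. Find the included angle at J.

Area = (1/2) * a * b * sin(C)
sin(C) = 2 * Area / (a * b)
sin(C) = 2 * 36*sqrt(3) / (9 * 16)
sin(C) = sqrt(3)/2
C = arcsin(sqrt(3)/2) = 60°
Since sin(180° - C) = sin(C), the obtuse angle 120° gives the same area, so C = 60° or C = 120°.

60° or 120°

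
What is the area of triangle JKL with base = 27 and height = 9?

Area = (1/2) * base * height
Area = (1/2) * 27 * 9
Area = 243/2

243/2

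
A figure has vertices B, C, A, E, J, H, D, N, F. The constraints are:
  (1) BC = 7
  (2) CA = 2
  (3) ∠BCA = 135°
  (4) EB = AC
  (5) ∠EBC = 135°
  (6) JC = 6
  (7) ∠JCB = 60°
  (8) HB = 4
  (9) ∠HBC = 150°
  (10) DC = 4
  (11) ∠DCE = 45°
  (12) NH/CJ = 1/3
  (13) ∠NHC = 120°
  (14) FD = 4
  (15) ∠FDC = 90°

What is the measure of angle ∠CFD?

Step 1: By the law of cosines on triangle FDC: FC² = 4² + 4² − 2·4·4·cos(90°) = 32, so FC = 4·√2.
Step 2: By the inverse law of cosines on triangle CFD: cos(∠CFD) = ((4·√2)² + 4² − 4²) / (2·4·√2·4) = 32/45.25 = 0.7071, so ∠CFD = 45°.

Therefore, the measure of angle ∠CFD = 45°.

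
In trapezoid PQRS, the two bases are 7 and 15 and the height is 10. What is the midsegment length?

The midsegment of a trapezoid = (base1 + base2) / 2
midsegment = (7 + 15) / 2
midsegment = 22 / 2
midsegment = 11

11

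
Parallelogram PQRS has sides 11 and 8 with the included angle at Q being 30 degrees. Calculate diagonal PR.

Using the law of cosines:
d^2 = 11^2 + 8^2 - 2(11)(8)cos(30 degrees)
d^2 = 121 + 64 - 176*sqrt(3)/2
d^2 = 185 - 88*sqrt(3)
d = sqrt(185 - 88*sqrt(3))

sqrt(185 - 88*sqrt(3))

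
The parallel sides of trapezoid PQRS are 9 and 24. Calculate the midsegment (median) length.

The midsegment of a trapezoid = (base1 + base2) / 2
midsegment = (9 + 24) / 2
midsegment = 33 / 2
midsegment = 33/2

33/2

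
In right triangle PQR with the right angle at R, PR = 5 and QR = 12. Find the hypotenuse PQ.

By the Pythagorean theorem: PQ^2 = PR^2 + QR^2
PQ^2 = 5^2 + 12^2 = 25 + 144 = 169
PQ = sqrt(169) = 13

13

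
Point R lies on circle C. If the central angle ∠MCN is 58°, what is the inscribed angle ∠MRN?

An inscribed angle intercepts an arc from a point on the circle, while the central angle intercepts the same arc from the center.
The inscribed angle is always half the central angle: 58° / 2 = 29°.

29°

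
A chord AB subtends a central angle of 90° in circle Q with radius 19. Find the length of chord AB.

Drop a perpendicular from the center to the chord, bisecting both the chord and the central angle.
Each half-chord = r sin(θ/2) = 19 sin(45°).
The full chord = 2 × 19 × sin(45°) = 19*sqrt(2).

19*sqrt(2)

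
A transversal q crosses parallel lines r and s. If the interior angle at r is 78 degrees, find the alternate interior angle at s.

Alternate interior angles are equal: 78 degrees.

78 degrees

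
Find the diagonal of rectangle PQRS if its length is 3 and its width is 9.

A rectangle's diagonal splits it into two right triangles, with the diagonal as the hypotenuse.
By the Pythagorean theorem, d^2 = 3^2 + 9^2 = 90.
Therefore d = sqrt(90) = 3*sqrt(10).

3*sqrt(10)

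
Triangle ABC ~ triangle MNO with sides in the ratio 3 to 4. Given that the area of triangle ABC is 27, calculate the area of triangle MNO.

For similar figures, the area ratio equals the square of the side ratio.
Side ratio (ABC to MNO) = 3:4, so area ratio = 3^2:4^2 = 9:16.
If the area of ABC is 27, then the area of MNO = 27 * (16/9) = 48.

48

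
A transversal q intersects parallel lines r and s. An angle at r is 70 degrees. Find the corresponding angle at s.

When a transversal crosses parallel lines, angles in the same position at each intersection are called corresponding angles.
These are always equal, so the answer is 70 degrees.

70 degrees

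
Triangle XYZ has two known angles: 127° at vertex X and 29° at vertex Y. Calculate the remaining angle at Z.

Let angle Z = x. Then 127 + 29 + x = 180.
x = 180 - 156 = 24 degrees.

24 degrees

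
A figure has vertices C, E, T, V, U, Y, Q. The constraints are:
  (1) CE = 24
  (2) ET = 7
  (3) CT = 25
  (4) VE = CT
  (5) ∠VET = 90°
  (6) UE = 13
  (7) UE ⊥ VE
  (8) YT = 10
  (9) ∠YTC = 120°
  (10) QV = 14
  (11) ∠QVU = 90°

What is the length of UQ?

From the given relations: VE = CT = 25.
Step 1: By the law of cosines on triangle UEV: UV² = 13² + 25² − 2·13·25·cos(90°) = 794, so UV ≈ 28.18.
Step 2: By the law of cosines on triangle UVQ: UQ² = 28.18² + 14² − 2·28.18·14·cos(90°) = 990, so UQ = 3·√110.

Therefore, the length of UQ = 3·√110.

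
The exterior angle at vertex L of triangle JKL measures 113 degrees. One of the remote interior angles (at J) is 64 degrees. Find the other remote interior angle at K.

The exterior angle theorem states that an exterior angle equals the sum of the two non-adjacent interior angles.
So 113 = 64 + angle K, which gives angle K = 113 - 64 = 49 degrees.

49 degrees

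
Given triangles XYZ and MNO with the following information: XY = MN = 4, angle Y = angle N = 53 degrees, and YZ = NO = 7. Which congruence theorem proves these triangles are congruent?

The given information matches SAS: Two pairs of corresponding sides and the included angle are equal (Side-Angle-Side).

SAS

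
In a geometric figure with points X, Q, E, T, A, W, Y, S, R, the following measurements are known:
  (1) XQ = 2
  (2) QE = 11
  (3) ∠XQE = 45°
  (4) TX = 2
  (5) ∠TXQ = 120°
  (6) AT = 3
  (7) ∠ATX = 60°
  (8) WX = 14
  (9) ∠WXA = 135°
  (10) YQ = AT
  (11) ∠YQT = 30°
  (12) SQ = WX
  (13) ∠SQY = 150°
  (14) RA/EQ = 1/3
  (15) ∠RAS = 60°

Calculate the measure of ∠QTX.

Step 1: By the law of cosines on triangle TXQ: TQ² = 2² + 2² − 2·2·2·cos(120°) = 12, so TQ = 2·√3.
Step 2: By the inverse law of cosines on triangle QTX: cos(∠QTX) = ((2·√3)² + 2² − 2²) / (2·2·√3·2) = 12/13.86 = 0.866, so ∠QTX = 30°.

Therefore, the measure of angle ∠QTX = 30°.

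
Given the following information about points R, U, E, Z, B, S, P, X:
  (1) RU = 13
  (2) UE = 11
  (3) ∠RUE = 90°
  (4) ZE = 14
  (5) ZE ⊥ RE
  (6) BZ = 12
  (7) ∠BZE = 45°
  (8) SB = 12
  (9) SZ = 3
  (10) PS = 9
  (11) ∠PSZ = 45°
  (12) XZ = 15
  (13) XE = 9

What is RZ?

Step 1: By the law of cosines on triangle EUR: ER² = 11² + 13² − 2·11·13·cos(90°) = 290, so ER ≈ 17.03.
Step 2: By the law of cosines on triangle REZ: RZ² = 17.03² + 14² − 2·17.03·14·cos(90°) = 486, so RZ = 9·√6.

Therefore, the length of RZ = 9·√6.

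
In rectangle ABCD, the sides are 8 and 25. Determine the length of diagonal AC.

Using the Pythagorean theorem:
d² = 8² + 25² = 64 + 625 = 689
d = sqrt(689)

sqrt(689)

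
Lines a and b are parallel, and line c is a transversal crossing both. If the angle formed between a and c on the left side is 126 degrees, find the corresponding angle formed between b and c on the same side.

When a transversal crosses parallel lines, angles in the same position at each intersection are called corresponding angles.
These are always equal, so the answer is 126 degrees.

126 degrees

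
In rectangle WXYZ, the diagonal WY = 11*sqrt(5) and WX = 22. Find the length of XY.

b = sqrt(d^2 - a^2) = sqrt(605 - 484) = sqrt(121) = 11

11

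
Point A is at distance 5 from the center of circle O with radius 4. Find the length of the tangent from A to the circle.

Let T be the point of tangency. Then OT ⊥ AT (radius ⊥ tangent).
In right triangle OTA: OA² = OT² + AT²
5² = 4² + AT²
AT² = 9, AT = 3

3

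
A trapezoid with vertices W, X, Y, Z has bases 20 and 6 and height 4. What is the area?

Area = (20 + 6) * 4 / 2 = 104 / 2 = 52

52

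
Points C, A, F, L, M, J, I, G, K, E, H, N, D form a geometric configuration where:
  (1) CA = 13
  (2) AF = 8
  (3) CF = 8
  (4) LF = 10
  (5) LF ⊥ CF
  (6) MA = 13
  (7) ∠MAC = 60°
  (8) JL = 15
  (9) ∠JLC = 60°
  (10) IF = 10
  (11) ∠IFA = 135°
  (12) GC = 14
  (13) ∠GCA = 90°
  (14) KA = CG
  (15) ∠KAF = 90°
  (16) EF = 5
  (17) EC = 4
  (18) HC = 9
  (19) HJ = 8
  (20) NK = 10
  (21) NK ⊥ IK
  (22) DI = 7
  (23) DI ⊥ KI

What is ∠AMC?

Step 1: By the law of cosines on triangle MAC: MC² = 13² + 13² − 2·13·13·cos(60°) = 169, so MC = 13.
Step 2: By the inverse law of cosines on triangle AMC: cos(∠AMC) = (13² + 13² − 13²) / (2·13·13) = 169/338 = 0.5, so ∠AMC = 60°.

Therefore, the measure of angle ∠AMC = 60°.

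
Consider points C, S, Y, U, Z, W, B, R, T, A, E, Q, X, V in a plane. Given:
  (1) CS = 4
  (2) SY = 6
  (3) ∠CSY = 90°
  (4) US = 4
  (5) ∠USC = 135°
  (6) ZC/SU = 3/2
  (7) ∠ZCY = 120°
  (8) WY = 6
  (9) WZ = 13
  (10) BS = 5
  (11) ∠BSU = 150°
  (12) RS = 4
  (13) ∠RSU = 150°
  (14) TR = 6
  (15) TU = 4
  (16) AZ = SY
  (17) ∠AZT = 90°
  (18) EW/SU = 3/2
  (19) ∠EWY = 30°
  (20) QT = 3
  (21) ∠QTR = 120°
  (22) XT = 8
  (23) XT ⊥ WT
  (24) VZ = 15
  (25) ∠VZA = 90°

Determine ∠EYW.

From the given relations: EW = 3/2·SU = 3/2·4 = 6.
Step 1: By the law of cosines on triangle YWE: YE² = 6² + 6² − 2·6·6·cos(30°) = 9.65, so YE ≈ 3.11.
Step 2: By the inverse law of cosines on triangle EYW: cos(∠EYW) = (3.11² + 6² − 6²) / (2·3.11·6) = 9.65/37.27 = 0.2588, so ∠EYW = 75°.

Therefore, the measure of angle ∠EYW = 75°.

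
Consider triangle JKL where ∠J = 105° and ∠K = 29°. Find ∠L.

The interior angles sum to 180°: angle L = 180 - 105 - 29 = 46°.
The triangle is obtuse (angles 105°, 29°, 46°).

46 degrees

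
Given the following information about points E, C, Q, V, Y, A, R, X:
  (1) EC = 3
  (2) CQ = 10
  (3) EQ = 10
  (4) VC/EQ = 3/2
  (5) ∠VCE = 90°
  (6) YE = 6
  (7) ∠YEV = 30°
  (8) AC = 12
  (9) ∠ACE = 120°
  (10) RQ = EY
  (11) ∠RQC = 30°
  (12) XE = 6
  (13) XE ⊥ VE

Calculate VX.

From the given relations: VC = 3/2·EQ = 3/2·10 = 15.
Step 1: By the law of cosines on triangle ECV: EV² = 3² + 15² − 2·3·15·cos(90°) = 234, so EV = 3·√26.
Step 2: By the law of cosines on triangle VEX: VX² = (3·√26)² + 6² − 2·3·√26·6·cos(90°) = 270, so VX = 3·√30.

Therefore, the length of VX = 3·√30.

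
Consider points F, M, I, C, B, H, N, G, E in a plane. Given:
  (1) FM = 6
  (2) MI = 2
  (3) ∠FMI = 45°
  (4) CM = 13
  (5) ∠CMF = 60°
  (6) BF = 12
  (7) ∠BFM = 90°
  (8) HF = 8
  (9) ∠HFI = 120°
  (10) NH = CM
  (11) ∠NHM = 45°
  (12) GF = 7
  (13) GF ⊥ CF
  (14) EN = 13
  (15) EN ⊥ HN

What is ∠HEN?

From the given relations: NH = CM = 13.
Step 1: By the law of cosines on triangle ENH: EH² = 13² + 13² − 2·13·13·cos(90°) = 338, so EH = 13·√2.
Step 2: By the inverse law of cosines on triangle HEN: cos(∠HEN) = ((13·√2)² + 13² − 13²) / (2·13·√2·13) = 338/478 = 0.7071, so ∠HEN = 45°.

Therefore, the measure of angle ∠HEN = 45°.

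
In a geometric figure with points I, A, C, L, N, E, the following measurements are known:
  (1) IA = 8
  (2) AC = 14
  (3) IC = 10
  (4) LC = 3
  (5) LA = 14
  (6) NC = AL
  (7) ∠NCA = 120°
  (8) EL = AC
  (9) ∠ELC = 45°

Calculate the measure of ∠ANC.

From the given relations: NC = AL = 14.
Step 1: By the law of cosines on triangle NCA: NA² = 14² + 14² − 2·14·14·cos(120°) = 588, so NA = 14·√3.
Step 2: By the inverse law of cosines on triangle ANC: cos(∠ANC) = ((14·√3)² + 14² − 14²) / (2·14·√3·14) = 588/678.96 = 0.866, so ∠ANC = 30°.

Therefore, the measure of angle ∠ANC = 30°.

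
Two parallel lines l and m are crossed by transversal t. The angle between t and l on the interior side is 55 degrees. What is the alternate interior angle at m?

Alternate interior angles are equal: 55 degrees.

55 degrees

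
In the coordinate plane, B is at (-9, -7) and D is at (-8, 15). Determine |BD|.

d = sqrt((1)^2 + (22)^2) = sqrt(485)

sqrt(485)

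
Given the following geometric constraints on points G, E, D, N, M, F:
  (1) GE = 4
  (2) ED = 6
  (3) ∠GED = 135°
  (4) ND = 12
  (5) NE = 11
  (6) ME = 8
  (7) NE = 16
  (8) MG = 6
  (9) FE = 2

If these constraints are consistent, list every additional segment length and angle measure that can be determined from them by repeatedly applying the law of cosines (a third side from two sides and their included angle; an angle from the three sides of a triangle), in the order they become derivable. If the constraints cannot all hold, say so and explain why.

These constraints are not satisfiable: (5) NE = 11 and (7) NE = 16 assign two different lengths to the same segment. No planar figure meets all of them, so nothing further can be derived.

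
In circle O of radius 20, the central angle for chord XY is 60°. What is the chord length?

Drop a perpendicular from the center to the chord, bisecting both the chord and the central angle.
Each half-chord = r sin(θ/2) = 20 sin(30°).
The full chord = 2 × 20 × sin(30°) = 20.

20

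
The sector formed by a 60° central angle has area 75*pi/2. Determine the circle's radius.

r² = 360 × 75*pi/2 / (π × 60) = 225, so r = 15.

15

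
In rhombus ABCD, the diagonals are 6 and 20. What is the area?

Area = (6 * 20) / 2 = 120 / 2 = 60

60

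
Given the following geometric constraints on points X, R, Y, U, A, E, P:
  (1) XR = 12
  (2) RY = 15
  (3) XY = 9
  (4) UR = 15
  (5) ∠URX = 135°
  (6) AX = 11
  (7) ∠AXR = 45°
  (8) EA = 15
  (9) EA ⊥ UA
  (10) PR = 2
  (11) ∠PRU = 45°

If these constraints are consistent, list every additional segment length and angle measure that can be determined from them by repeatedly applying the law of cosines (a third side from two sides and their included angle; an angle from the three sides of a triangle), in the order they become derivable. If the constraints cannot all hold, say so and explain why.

The constraints are consistent. Derivable facts, in order:
After 1 step:
- RA ≈ 8.85
- UP ≈ 13.66
- XU ≈ 24.97
- ∠RXY = 90°
- ∠RYX = 53.13°
- ∠XRY = 36.87°
After 2 steps:
- ∠ARX = 61.51°
- ∠PUR = 5.94°
- ∠RAX = 73.49°
- ∠RPU = 129.06°
- ∠RUX = 19.86°
- ∠RXU = 25.14°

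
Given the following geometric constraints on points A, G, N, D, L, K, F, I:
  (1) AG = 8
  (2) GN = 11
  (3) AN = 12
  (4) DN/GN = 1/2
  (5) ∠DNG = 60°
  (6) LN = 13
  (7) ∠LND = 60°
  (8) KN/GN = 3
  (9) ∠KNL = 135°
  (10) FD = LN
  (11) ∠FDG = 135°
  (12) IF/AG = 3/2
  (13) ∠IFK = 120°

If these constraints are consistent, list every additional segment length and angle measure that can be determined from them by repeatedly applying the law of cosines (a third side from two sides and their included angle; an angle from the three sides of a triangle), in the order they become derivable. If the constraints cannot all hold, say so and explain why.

The constraints are consistent. Derivable facts, in order:
After 1 step:
- DL ≈ 11.3
- GD ≈ 9.53
- LK ≈ 43.18
- ∠AGN = 76.53°
- ∠ANG = 40.42°
- ∠GAN = 63.06°
After 2 steps:
- GF ≈ 20.85
- ∠DGN = 30°
- ∠DLN = 24.92°
- ∠GDN = 90°
- ∠KLN = 32.71°
- ∠LDN = 95.08°
- ∠LKN = 12.29°
After 3 steps:
- ∠DFG = 18.85°
- ∠DGF = 26.15°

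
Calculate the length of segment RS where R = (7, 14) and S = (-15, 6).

The horizontal distance is |-15 - 7| = 22 and the vertical distance is |6 - 14| = 8.
By the Pythagorean theorem, d = sqrt(22^2 + 8^2) = sqrt(548) = 2*sqrt(137).

2*sqrt(137)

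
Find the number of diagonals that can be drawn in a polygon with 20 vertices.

Total line segments between 20 vertices = C(20,2) = 190.
Subtract the 20 sides: 190 - 20 = 170 diagonals.

170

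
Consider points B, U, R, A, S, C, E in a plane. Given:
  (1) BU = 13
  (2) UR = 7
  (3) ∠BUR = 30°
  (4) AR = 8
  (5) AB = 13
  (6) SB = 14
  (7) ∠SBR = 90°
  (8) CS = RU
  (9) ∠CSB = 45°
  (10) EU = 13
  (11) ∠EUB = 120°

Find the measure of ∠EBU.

Step 1: By the law of cosines on triangle BUE: BE² = 13² + 13² − 2·13·13·cos(120°) = 507, so BE = 13·√3.
Step 2: By the inverse law of cosines on triangle EBU: cos(∠EBU) = ((13·√3)² + 13² − 13²) / (2·13·√3·13) = 507/585.43 = 0.866, so ∠EBU = 30°.

Therefore, the measure of angle ∠EBU = 30°.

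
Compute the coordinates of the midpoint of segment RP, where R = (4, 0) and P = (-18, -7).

The midpoint is the average of the coordinates:
x: (4 + -18)/2 = -7
y: (0 + -7)/2 = -7/2
Midpoint = (-7, -7/2)

(-7, -7/2)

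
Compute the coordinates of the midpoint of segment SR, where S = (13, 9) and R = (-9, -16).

The midpoint is the average of the coordinates:
x: (13 + -9)/2 = 2
y: (9 + -16)/2 = -7/2
Midpoint = (2, -7/2)

(2, -7/2)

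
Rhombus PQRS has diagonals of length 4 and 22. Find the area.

The diagonals of a rhombus divide it into four right triangles.
Each triangle has legs 4/ 2 = 2 and 22/2 = 11, so each has area (1/2)*2*11 = 11.
Four such triangles give total area = (d1 * d2) / 2 = 44.

44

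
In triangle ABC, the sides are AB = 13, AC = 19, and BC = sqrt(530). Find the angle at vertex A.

When all three sides of a triangle are known, the law of cosines can be rearranged to find any angle.
cos(C) = (a² + b² - c²) / (2ab) gives cos(A) = 0.
Taking the inverse cosine: A = 90°.

90°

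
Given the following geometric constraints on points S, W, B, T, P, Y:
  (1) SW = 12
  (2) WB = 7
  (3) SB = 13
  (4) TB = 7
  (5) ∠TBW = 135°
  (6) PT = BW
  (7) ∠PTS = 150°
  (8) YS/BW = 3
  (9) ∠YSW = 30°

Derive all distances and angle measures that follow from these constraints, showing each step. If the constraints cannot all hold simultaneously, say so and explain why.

The constraints are consistent.

From the given relations:
  PT = BW = 7
  YS = 3·BW = 3·7 = 21

Step 1: From WB = 7, BT = 7, and ∠WBT = 135°, by the law of cosines:
  WT² = WB² + BT² - 2·WB·BT·cos(135°) = 49 + 49 + 69.3 = 167.3
  WT ≈ 12.93

Step 2: From WS = 12, SY = 21, and ∠WSY = 30°, by the law of cosines:
  WY² = WS² + SY² - 2·WS·SY·cos(30°) = 144 + 441 - 436.5 = 148.5
  WY ≈ 12.19

Step 3: From SB = 13, SW = 12, BW = 7, by the inverse law of cosines:
  cos(∠BSW) = (SB² + SW² - BW²) / (2·SB·SW)
  ∠BSW = 32.2°

Step 4: From WB = 7, WS = 12, BS = 13, by the inverse law of cosines:
  cos(∠BWS) = (WB² + WS² - BS²) / (2·WB·WS)
  ∠BWS = 81.79°

Step 5: From BS = 13, BW = 7, SW = 12, by the inverse law of cosines:
  cos(∠SBW) = (BS² + BW² - SW²) / (2·BS·BW)
  ∠SBW = 66.01°

Step 6: From WB = 7, WT = 12.93, BT = 7, by the inverse law of cosines:
  cos(∠BWT) = (WB² + WT² - BT²) / (2·WB·WT)
  ∠BWT = 22.5°

Step 7: From WS = 12, WY = 12.19, SY = 21, by the inverse law of cosines:
  cos(∠SWY) = (WS² + WY² - SY²) / (2·WS·WY)
  ∠SWY = 120.51°

Step 8: From TB = 7, TW = 12.93, BW = 7, by the inverse law of cosines:
  cos(∠BTW) = (TB² + TW² - BW²) / (2·TB·TW)
  ∠BTW = 22.5°

Step 9: From YS = 21, YW = 12.19, SW = 12, by the inverse law of cosines:
  cos(∠SYW) = (YS² + YW² - SW²) / (2·YS·YW)
  ∠SYW = 29.49°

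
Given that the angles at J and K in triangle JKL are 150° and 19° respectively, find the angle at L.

Let angle L = x. Then 150 + 19 + x = 180.
x = 180 - 169 = 11 degrees.

11 degrees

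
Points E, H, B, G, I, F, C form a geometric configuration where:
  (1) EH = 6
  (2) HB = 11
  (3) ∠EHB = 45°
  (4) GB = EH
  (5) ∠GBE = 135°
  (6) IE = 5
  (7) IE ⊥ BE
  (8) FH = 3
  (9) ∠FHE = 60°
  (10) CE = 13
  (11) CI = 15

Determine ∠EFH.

Step 1: By the law of cosines on triangle FHE: FE² = 3² + 6² − 2·3·6·cos(60°) = 27, so FE = 3·√3.
Step 2: By the inverse law of cosines on triangle EFH: cos(∠EFH) = ((3·√3)² + 3² − 6²) / (2·3·√3·3) = 0/31.18 = 0, so ∠EFH = 90°.

Therefore, the measure of angle ∠EFH = 90°.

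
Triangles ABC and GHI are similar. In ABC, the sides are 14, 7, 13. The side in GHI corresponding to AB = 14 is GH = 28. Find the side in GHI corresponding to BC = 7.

k = 28/14 = 2. HI = 2 * 7 = 14.

14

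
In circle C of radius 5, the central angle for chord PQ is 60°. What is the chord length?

Chord = 2(5) sin(30°) = 5

5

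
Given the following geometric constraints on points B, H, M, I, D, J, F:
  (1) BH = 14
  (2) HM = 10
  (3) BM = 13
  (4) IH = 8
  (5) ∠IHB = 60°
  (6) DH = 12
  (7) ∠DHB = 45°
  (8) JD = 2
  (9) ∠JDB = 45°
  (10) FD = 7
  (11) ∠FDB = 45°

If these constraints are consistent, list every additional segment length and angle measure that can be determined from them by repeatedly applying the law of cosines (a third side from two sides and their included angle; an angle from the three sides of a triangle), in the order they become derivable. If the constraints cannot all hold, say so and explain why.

The constraints are consistent. Derivable facts, in order:
After 1 step:
- BD ≈ 10.12
- BI = 2·√37
- ∠BHM = 63.03°
- ∠BMH = 73.69°
- ∠HBM = 43.28°
After 2 steps:
- BF ≈ 7.16
- BJ ≈ 8.82
- ∠BDH = 78.02°
- ∠BIH = 85.28°
- ∠DBH = 56.98°
- ∠HBI = 34.72°
After 3 steps:
- ∠BFD = 91.25°
- ∠BJD = 125.77°
- ∠DBF = 43.75°
- ∠DBJ = 9.23°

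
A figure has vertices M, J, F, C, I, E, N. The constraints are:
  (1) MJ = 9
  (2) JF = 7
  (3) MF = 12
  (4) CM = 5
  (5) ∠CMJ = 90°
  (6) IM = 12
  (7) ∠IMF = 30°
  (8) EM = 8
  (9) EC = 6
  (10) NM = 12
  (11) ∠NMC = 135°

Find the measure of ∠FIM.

Step 1: By the law of cosines on triangle IMF: IF² = 12² + 12² − 2·12·12·cos(30°) = 38.58, so IF ≈ 6.21.
Step 2: By the inverse law of cosines on triangle FIM: cos(∠FIM) = (6.21² + 12² − 12²) / (2·6.21·12) = 38.58/149.08 = 0.2588, so ∠FIM = 75°.

Therefore, the measure of angle ∠FIM = 75°.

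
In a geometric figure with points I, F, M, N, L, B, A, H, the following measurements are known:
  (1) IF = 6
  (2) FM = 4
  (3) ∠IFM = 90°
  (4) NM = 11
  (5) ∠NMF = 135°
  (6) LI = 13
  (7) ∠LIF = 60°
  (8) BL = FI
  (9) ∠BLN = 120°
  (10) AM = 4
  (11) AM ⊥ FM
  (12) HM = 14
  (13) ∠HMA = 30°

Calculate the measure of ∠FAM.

Step 1: By the law of cosines on triangle AMF: AF² = 4² + 4² − 2·4·4·cos(90°) = 32, so AF = 4·√2.
Step 2: By the inverse law of cosines on triangle FAM: cos(∠FAM) = ((4·√2)² + 4² − 4²) / (2·4·√2·4) = 32/45.25 = 0.7071, so ∠FAM = 45°.

Therefore, the measure of angle ∠FAM = 45°.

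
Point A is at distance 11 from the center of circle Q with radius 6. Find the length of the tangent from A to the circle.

Let T be the point of tangency. Then QT ⊥ AT (radius ⊥ tangent).
In right triangle QTA: QA² = QT² + AT²
11² = 6² + AT²
AT² = 85, AT = sqrt(85)

sqrt(85)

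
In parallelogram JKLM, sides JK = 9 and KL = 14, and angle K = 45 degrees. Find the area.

The area of a parallelogram equals the product of two adjacent sides times the sine of the included angle.
This is because the height equals 14 * sin(45°) = 7*sqrt(2).
Area = 9 * 7*sqrt(2) = 63*sqrt(2)

63*sqrt(2)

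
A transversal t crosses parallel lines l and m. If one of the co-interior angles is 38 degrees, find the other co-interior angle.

Co-interior angles (same-side interior) formed by parallel lines and a transversal are supplementary (sum to 180 degrees).
The given angle is 38 degrees.
The co-interior angle = 180 - 38 = 142 degrees.

142 degrees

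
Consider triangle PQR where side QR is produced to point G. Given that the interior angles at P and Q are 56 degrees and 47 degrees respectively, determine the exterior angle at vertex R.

The interior angle at R is 180 - 56 - 47 = 77 degrees.
The exterior angle and interior angle at R are supplementary:
Exterior angle = 180 - 77 = 103 degrees.

103 degrees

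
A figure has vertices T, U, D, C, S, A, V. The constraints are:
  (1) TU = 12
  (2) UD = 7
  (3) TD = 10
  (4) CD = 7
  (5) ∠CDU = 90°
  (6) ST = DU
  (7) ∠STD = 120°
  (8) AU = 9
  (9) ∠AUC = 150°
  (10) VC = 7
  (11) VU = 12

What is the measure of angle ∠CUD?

Step 1: By the law of cosines on triangle UDC: UC² = 7² + 7² − 2·7·7·cos(90°) = 98, so UC = 7·√2.
Step 2: By the inverse law of cosines on triangle CUD: cos(∠CUD) = ((7·√2)² + 7² − 7²) / (2·7·√2·7) = 98/138.59 = 0.7071, so ∠CUD = 45°.

Therefore, the measure of angle ∠CUD = 45°.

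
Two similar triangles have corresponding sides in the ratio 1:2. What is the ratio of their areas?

Area scales with the square of linear dimensions. If every length is multiplied by 1/2, then the area is multiplied by (1/2)^2 = 1/4.
The area ratio is 1:4.

1:4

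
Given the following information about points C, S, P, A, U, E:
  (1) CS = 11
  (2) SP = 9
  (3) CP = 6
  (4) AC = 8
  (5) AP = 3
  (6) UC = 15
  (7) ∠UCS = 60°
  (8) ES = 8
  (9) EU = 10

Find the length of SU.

Step 1: By the law of cosines on triangle SCU: SU² = 11² + 15² − 2·11·15·cos(60°) = 181, so SU = √181.

Therefore, the length of SU = √181.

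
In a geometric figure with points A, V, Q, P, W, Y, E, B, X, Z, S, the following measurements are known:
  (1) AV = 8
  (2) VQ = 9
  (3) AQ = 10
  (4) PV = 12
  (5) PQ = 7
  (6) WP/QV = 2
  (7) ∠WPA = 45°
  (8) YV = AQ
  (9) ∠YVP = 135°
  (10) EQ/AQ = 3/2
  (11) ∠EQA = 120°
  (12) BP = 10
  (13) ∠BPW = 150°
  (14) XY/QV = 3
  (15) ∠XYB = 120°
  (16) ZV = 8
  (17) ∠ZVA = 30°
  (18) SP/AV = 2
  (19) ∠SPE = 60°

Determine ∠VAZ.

Step 1: By the law of cosines on triangle AVZ: AZ² = 8² + 8² − 2·8·8·cos(30°) = 17.15, so AZ ≈ 4.14.
Step 2: By the inverse law of cosines on triangle VAZ: cos(∠VAZ) = (8² + 4.14² − 8²) / (2·8·4.14) = 17.15/66.26 = 0.2588, so ∠VAZ = 75°.

Therefore, the measure of angle ∠VAZ = 75°.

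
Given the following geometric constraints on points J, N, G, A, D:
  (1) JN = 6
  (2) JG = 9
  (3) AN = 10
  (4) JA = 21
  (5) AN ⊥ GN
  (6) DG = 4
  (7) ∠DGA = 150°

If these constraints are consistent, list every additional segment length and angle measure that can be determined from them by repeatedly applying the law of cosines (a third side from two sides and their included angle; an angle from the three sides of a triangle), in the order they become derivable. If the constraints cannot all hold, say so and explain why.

These constraints are not satisfiable: by the triangle inequality in triangle NJA, (1) JN = 6 and (3) AN = 10 force JA ≤ 6 + 10 = 16, but (4) says JA = 21. No planar figure meets all of them, so nothing further can be derived.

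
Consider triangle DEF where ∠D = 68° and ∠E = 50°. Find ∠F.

By the triangle angle sum property, the three interior angles of any triangle add up to 180°.
We know angle D = 68° and angle E = 50°, so their sum is 118°.
Therefore angle F = 180° - 118° = 62°.

62 degrees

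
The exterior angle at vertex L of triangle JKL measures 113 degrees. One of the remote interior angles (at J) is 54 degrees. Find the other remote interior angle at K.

The exterior angle theorem states that an exterior angle equals the sum of the two non-adjacent interior angles.
So 113 = 54 + angle K, which gives angle K = 113 - 54 = 59 degrees.

59 degrees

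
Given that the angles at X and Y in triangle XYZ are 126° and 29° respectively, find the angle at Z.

By the triangle angle sum property, the three interior angles of any triangle add up to 180°.
We know angle X = 126° and angle Y = 29°, so their sum is 155°.
Therefore angle Z = 180° - 155° = 25°.

25 degrees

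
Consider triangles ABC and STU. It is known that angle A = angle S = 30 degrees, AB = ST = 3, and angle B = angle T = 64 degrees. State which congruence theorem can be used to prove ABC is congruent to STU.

Consider the given information: angle A = angle S = 30 degrees, AB = ST = 3, and angle B = angle T = 64 degrees
This is not SSS or AAS: SSS requires all three pairs of sides, but we don't have that. AAS requires two angles and a non-included side.
The correct criterion is ASA. Two pairs of corresponding angles and the included side are equal (Angle-Side-Angle).

ASA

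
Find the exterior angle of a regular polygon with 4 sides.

Each exterior angle of a regular n-gon is 360 / n.
For n = 4: 360 / 4 = 90 degrees.

90 degrees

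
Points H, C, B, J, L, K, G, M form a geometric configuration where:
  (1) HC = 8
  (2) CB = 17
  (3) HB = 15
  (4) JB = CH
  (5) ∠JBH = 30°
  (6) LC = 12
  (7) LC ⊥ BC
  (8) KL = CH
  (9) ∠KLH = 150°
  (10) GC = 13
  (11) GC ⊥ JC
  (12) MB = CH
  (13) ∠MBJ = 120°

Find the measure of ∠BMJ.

From the given relations: MB = CH = 8; JB = CH = 8.
Step 1: By the law of cosines on triangle MBJ: MJ² = 8² + 8² − 2·8·8·cos(120°) = 192, so MJ = 8·√3.
Step 2: By the inverse law of cosines on triangle BMJ: cos(∠BMJ) = (8² + (8·√3)² − 8²) / (2·8·8·√3) = 192/221.7 = 0.866, so ∠BMJ = 30°.

Therefore, the measure of angle ∠BMJ = 30°.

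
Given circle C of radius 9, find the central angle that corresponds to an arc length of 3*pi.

θ = 360 × 3*pi / (2π × 9) = 60° (rearranging arc length formula).

60°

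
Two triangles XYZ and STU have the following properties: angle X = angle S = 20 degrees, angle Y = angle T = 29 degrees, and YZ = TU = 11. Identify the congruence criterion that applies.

The given information provides:
angle X = angle S = 20 degrees, angle Y = angle T = 29 degrees, and YZ = TU = 11
This matches the AAS congruence theorem.
Two pairs of corresponding angles and a non-included side are equal (Angle-Angle-Side).

AAS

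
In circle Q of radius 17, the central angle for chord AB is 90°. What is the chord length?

Chord length = 2r sin(θ/2)
= 2 × 17 × sin(90°/2)
= 2 × 17 × sin(45°)
= 17*sqrt(2)

17*sqrt(2)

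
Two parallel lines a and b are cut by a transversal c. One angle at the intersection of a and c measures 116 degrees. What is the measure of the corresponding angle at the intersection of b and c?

When a transversal crosses parallel lines, angles in the same position at each intersection are called corresponding angles.
These are always equal, so the answer is 116 degrees.

116 degrees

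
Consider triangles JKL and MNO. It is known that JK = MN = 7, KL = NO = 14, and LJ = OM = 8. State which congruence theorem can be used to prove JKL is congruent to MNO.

The given information matches SSS: All three pairs of corresponding sides are equal (Side-Side-Side).

SSS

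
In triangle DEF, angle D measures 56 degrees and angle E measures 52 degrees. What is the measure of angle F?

angle F = 180 - 56 - 52 = 72 degrees.

72 degrees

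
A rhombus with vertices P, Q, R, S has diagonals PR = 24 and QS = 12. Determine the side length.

Half-diagonals are 12 and 6. side = sqrt(12^2 + 6^2) = sqrt(180) = 6*sqrt(5)

6*sqrt(5)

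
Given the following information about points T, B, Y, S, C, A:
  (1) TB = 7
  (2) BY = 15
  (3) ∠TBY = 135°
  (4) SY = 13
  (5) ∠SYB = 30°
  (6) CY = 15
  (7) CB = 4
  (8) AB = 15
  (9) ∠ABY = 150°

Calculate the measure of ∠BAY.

Step 1: By the law of cosines on triangle ABY: AY² = 15² + 15² − 2·15·15·cos(150°) = 839.71, so AY ≈ 28.98.
Step 2: By the inverse law of cosines on triangle BAY: cos(∠BAY) = (15² + 28.98² − 15²) / (2·15·28.98) = 839.71/869.33 = 0.9659, so ∠BAY = 15°.

Therefore, the measure of angle ∠BAY = 15°.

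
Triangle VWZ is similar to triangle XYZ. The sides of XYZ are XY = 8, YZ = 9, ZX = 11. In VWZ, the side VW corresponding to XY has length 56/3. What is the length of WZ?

k = 56/3/8 = 7/3. WZ = 7/3 * 9 = 21.

21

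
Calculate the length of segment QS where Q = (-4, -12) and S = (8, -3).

d = sqrt((8 - -4)^2 + (-3 - -12)^2)
d = sqrt(12^2 + 9^2)
d = sqrt(144 + 81)
d = sqrt(225) = 15

15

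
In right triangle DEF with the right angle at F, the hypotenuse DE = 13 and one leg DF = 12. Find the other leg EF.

Rearranging the Pythagorean theorem to solve for the unknown leg:
leg^2 = hypotenuse^2 - known_leg^2 = 169 - 144 = 25
leg = sqrt(25) = 5.

5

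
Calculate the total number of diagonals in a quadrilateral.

The number of diagonals in an n-gon is n(n - 3)/2.
For n = 4: 4(4 - 3)/2 = 4 × 1 / 2 = 2.

2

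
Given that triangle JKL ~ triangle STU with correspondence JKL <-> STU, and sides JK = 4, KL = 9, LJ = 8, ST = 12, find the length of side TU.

k = 12/4 = 3. TU = 3 * 9 = 27.

27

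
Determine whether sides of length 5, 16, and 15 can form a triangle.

Yes.
The triangle inequality requires that the sum of any two sides exceeds the third.
Here 5 + 15 = 20 > 16, so the condition is met.

Yes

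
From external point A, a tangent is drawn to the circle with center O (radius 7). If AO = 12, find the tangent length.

The tangent, radius, and line from the external point to the center form a right triangle.
The right angle is where the tangent meets the radius.
By the Pythagorean theorem: tangent² + 7² = 12²
tangent² = 144 - 49 = 95
tangent = sqrt(95)

sqrt(95)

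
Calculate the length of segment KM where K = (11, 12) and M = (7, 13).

d = sqrt((-4)^2 + (1)^2) = sqrt(17)

sqrt(17)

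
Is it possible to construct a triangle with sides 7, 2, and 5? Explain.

Check the triangle inequality: 2 + 5 = 7 ≤ 7.
Since the sum of two sides does not exceed the third, no triangle can be formed.

No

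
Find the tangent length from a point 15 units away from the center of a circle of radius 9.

tangent = √(d² - r²) = √(15² - 9²) = √(225 - 81) = √144 = 12

12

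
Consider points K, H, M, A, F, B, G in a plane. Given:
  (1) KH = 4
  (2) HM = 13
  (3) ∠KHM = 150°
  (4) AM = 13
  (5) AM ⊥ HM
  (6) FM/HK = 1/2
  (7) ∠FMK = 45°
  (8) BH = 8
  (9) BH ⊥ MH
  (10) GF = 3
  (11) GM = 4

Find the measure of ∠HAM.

Step 1: By the law of cosines on triangle AMH: AH² = 13² + 13² − 2·13·13·cos(90°) = 338, so AH = 13·√2.
Step 2: By the inverse law of cosines on triangle HAM: cos(∠HAM) = ((13·√2)² + 13² − 13²) / (2·13·√2·13) = 338/478 = 0.7071, so ∠HAM = 45°.

Therefore, the measure of angle ∠HAM = 45°.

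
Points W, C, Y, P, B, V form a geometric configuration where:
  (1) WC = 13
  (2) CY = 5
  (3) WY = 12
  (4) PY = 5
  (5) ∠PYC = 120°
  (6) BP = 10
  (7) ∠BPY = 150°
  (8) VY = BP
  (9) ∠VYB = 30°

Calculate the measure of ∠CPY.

Step 1: By the law of cosines on triangle PYC: PC² = 5² + 5² − 2·5·5·cos(120°) = 75, so PC = 5·√3.
Step 2: By the inverse law of cosines on triangle CPY: cos(∠CPY) = ((5·√3)² + 5² − 5²) / (2·5·√3·5) = 75/86.6 = 0.866, so ∠CPY = 30°.

Therefore, the measure of angle ∠CPY = 30°.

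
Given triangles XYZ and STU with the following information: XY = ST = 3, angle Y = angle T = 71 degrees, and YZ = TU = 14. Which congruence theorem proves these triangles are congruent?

Consider the given information: XY = ST = 3, angle Y = angle T = 71 degrees, and YZ = TU = 14
This is not AAS or HL: AAS requires two angles and a non-included side. HL only applies to right triangles with matching hypotenuse and leg.
The correct criterion is SAS. Two pairs of corresponding sides and the included angle are equal (Side-Angle-Side).

SAS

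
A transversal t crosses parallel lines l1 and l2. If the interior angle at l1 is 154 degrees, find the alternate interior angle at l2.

Alternate interior angles lie on opposite sides of the transversal, between the parallel lines.
By the alternate interior angle theorem, they are equal: 154 degrees.

154 degrees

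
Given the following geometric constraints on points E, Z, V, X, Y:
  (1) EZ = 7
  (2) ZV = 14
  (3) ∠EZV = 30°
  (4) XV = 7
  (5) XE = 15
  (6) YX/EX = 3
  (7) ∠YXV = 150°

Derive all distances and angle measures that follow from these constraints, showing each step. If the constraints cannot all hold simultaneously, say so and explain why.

The constraints are consistent.

From the given relations:
  YX = 3·EX = 3·15 = 45

Step 1: From EZ = 7, ZV = 14, and ∠EZV = 30°, by the law of cosines:
  EV² = EZ² + ZV² - 2·EZ·ZV·cos(30°) = 49 + 196 - 169.7 = 75.26
  EV ≈ 8.68

Step 2: From VX = 7, XY = 45, and ∠VXY = 150°, by the law of cosines:
  VY² = VX² + XY² - 2·VX·XY·cos(150°) = 49 + 2025 + 545.6 = 2620
  VY ≈ 51.18

Step 3: From EV = 8.68, EX = 15, VX = 7, by the inverse law of cosines:
  cos(∠VEX) = (EV² + EX² - VX²) / (2·EV·EX)
  ∠VEX = 15.11°

Step 4: From EV = 8.68, EZ = 7, VZ = 14, by the inverse law of cosines:
  cos(∠VEZ) = (EV² + EZ² - VZ²) / (2·EV·EZ)
  ∠VEZ = 126.21°

Step 5: From VE = 8.68, VX = 7, EX = 15, by the inverse law of cosines:
  cos(∠EVX) = (VE² + VX² - EX²) / (2·VE·VX)
  ∠EVX = 146.04°

Step 6: From VE = 8.68, VZ = 14, EZ = 7, by the inverse law of cosines:
  cos(∠EVZ) = (VE² + VZ² - EZ²) / (2·VE·VZ)
  ∠EVZ = 23.79°

Step 7: From VX = 7, VY = 51.18, XY = 45, by the inverse law of cosines:
  cos(∠XVY) = (VX² + VY² - XY²) / (2·VX·VY)
  ∠XVY = 26.08°

Step 8: From XE = 15, XV = 7, EV = 8.68, by the inverse law of cosines:
  cos(∠EXV) = (XE² + XV² - EV²) / (2·XE·XV)
  ∠EXV = 18.85°

Step 9: From YV = 51.18, YX = 45, VX = 7, by the inverse law of cosines:
  cos(∠VYX) = (YV² + YX² - VX²) / (2·YV·YX)
  ∠VYX = 3.92°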